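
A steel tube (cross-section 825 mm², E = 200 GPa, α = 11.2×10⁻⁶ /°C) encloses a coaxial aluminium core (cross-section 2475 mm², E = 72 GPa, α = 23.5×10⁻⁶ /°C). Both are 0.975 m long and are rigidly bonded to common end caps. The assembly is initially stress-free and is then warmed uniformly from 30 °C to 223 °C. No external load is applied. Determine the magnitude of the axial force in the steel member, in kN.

The aluminium has the larger α, so on heating it would change length more than the steel if both were free. The rigid plates force a common final length, so the aluminium is put into compression and the steel into tension, with equal and opposite forces P (no external load).
Compatibility of the two members (thermal + elastic change equal): (α₁ − α₂)ΔT = P·[1/(A₁E₁) + 1/(A₂E₂)].
|α₁ − α₂|·ΔT = 12.3×10⁻⁶ × 193 = 0.002374.
1/(A₁E₁) + 1/(A₂E₂) = 1/(825×200×10³) + 1/(2475×72×10³) = 1.167×10⁻⁸ N⁻¹.
P = 0.002374 / 1.167×10⁻⁸ = 203400 N = 203.4 kN.

P ≈ 203 kN (tensile in the steel)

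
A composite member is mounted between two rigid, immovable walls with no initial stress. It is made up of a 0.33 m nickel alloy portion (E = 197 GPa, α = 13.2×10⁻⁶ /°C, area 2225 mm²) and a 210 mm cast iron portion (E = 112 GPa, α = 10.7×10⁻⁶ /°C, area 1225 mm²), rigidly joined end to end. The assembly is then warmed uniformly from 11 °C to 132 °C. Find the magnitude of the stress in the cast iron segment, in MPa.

σ ≈ 286 MPa (compressive)

If the supports were absent, the total length change would be Σ αᵢΔT Lᵢ = 13.2×10⁻⁶×121×330 + 10.7×10⁻⁶×121×210 = 0.799 mm.
The walls prevent any net length change, so an axial force P (same in every segment) develops. Compatibility: P · Σ Lᵢ/(AᵢEᵢ) = δ_free.
The series flexibility is Σ Lᵢ/(AᵢEᵢ) = 330/(2225×197×10³) + 210/(1225×112×10³) = 2.283×10⁻⁶ mm/N.
Hence P = δ_free / Σ(L/AE) = 0.799/2.283×10⁻⁶ = 349.9 kN (compressive).
σ_{cast iron} = P / A = 349900 / 1225 = 285.6 MPa.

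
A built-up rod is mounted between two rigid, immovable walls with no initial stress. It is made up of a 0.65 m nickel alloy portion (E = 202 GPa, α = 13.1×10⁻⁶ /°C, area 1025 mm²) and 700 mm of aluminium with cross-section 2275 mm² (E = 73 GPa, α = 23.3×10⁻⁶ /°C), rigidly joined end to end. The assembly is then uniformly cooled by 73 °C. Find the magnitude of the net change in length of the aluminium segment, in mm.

With the walls removed the bar would change length by δ_free = Σ αᵢΔT Lᵢ = 13.1×10⁻⁶×73×650 + 23.3×10⁻⁶×73×700 = 1.812 mm.
Since the ends are fixed, an axial force P builds up, equal in every segment, with P · Σ Lᵢ/(AᵢEᵢ) = δ_free.
The series flexibility is Σ Lᵢ/(AᵢEᵢ) = 650/(1025×202×10³) + 700/(2275×73×10³) = 7.354×10⁻⁶ mm/N.
Hence P = δ_free / Σ(L/AE) = 1.812/7.354×10⁻⁶ = 246.4 kN (tensile).
For the aluminium segment, free thermal change = 23.3×10⁻⁶×73×700 = 1.191 mm and elastic change from P = 246400×700/(2275×73×10³) = 1.039 mm; these oppose, so the net change is 0.152 mm (segment shortens).

|ΔL| ≈ 0.152 mm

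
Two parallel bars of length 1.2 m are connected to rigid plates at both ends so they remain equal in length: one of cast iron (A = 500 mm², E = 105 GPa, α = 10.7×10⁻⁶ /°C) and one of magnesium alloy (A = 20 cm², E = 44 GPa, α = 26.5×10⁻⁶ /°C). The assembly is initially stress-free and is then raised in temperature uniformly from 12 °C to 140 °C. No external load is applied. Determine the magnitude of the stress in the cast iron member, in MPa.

The magnesium alloy has the larger α, so on heating it would change length more than the cast iron if both were free. The rigid plates force a common final length, so the magnesium alloy is put into compression and the cast iron into tension, with equal and opposite forces P (no external load).
Equating the net (thermal + elastic) strains gives |α₁ − α₂|·ΔT = P·[1/(A₁E₁) + 1/(A₂E₂)].
|α₁ − α₂|·ΔT = 15.8×10⁻⁶ × 128 = 0.002022.
1/(A₁E₁) + 1/(A₂E₂) = 1/(500×105×10³) + 1/(2000×44×10³) = 3.041×10⁻⁸ N⁻¹.
So P = 0.002022 / 3.041×10⁻⁸ = 66.5 kN.
σ_{cast iron} = P/A₁ = 66500/500 = 133 MPa, tensile.

σ ≈ 133 MPa (tensile)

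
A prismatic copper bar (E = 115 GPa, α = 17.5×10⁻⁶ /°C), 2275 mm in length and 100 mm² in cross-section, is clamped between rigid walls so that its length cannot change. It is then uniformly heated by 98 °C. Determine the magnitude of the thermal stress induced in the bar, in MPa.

The supports are rigid, so the total axial strain is zero. The restrained thermal strain is ε = αΔT = 17.5×10⁻⁶ × 98 = 1715×10⁻⁶.
σ = EαΔT = 115×10³ × 17.5×10⁻⁶ × 98 = 197.2 MPa (compressive; the bar is trying to expand).

σ ≈ 197 MPa (compressive)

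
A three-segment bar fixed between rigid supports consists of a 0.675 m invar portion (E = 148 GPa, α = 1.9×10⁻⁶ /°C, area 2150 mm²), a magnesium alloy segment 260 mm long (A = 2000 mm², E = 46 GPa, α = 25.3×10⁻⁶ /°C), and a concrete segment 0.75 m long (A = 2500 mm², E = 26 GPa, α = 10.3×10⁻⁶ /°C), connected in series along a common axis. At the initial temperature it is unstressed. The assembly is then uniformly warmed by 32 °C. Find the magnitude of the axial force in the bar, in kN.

With the walls removed the bar would change length by δ_free = Σ αᵢΔT Lᵢ = 1.9×10⁻⁶×32×675 + 25.3×10⁻⁶×32×260 + 10.3×10⁻⁶×32×750 = 0.4987 mm.
The rigid supports impose zero overall length change; the single axial force P common to all segments must satisfy P Σ Lᵢ/(AᵢEᵢ) = δ_free.
Σ Lᵢ/(AᵢEᵢ) = 675/(2150×148×10³) + 260/(2000×46×10³) + 750/(2500×26×10³) = 1.649×10⁻⁵ mm/N.
So P = 0.4987 / 1.649×10⁻⁵ = 30.25 kN, compressive.

P ≈ 30.3 kN (compressive)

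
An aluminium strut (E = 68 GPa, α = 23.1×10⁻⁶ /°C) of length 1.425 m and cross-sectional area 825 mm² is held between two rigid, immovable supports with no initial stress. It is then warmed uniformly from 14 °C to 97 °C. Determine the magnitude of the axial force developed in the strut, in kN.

P ≈ 108 kN (compressive)

Full restraint means ε = 0, so the stress is σ = EαΔT = 68×10³ × 23.1×10⁻⁶ × 83 = 130.4 MPa.
Axial force P = σA = 130.4 × 825 = 107600 N = 107.6 kN, compressive.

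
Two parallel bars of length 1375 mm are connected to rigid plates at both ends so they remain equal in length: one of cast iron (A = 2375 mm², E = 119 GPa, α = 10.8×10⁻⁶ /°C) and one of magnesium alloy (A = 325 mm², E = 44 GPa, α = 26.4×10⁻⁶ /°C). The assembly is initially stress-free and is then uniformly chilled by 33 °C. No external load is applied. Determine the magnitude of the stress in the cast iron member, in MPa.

The magnesium alloy has the larger α, so on cooling it would change length more than the cast iron if both were free. The rigid plates force a common final length, so the magnesium alloy is put into tension and the cast iron into compression, with equal and opposite forces P (no external load).
Compatibility of the two members (thermal + elastic change equal): (α₁ − α₂)ΔT = P·[1/(A₁E₁) + 1/(A₂E₂)].
|α₁ − α₂|·ΔT = 15.6×10⁻⁶ × 33 = 0.0005148.
1/(A₁E₁) + 1/(A₂E₂) = 1/(2375×119×10³) + 1/(325×44×10³) = 7.347×10⁻⁸ N⁻¹.
P = 0.0005148 / 7.347×10⁻⁸ = 7007 N = 7.007 kN.
σ_{cast iron} = P/A₁ = 7007/2375 = 2.95 MPa, compressive.

σ ≈ 2.95 MPa (compressive)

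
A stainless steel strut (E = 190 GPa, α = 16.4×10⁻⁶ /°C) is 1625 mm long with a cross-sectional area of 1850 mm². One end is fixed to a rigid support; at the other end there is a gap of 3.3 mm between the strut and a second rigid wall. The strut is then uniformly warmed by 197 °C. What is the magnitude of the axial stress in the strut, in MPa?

Free thermal elongation = αΔT L = 16.4×10⁻⁶ × 197 × 1625 = 5.25 mm.
After closing the 3.3 mm clearance, 5.25 − 3.3 = 1.95 mm of expansion remains to be suppressed by the wall.
So σ = E(δ_free − g)/L = 190×10³ × 1.95/1625 = 228 MPa.

σ ≈ 228 MPa (compressive)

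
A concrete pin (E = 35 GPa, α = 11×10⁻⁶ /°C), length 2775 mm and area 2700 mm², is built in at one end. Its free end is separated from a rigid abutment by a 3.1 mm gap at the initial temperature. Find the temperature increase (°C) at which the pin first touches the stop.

The gap closes when αΔT L = 3.1 mm, since the pin is still unstressed at that instant.
ΔT = 3.1 / (11×10⁻⁶ × 2775) = 101.6 °C.

ΔT ≈ 102 °C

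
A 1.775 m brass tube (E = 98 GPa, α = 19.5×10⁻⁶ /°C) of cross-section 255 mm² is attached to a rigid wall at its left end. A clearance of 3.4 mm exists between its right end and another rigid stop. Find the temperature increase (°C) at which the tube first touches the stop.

ΔT ≈ 98.2 °C

The gap closes when αΔT L = 3.4 mm, since the tube is still unstressed at that instant.
So ΔT = g/(αL) = 3.4/(19.5×10⁻⁶ × 1775) = 98.23 °C.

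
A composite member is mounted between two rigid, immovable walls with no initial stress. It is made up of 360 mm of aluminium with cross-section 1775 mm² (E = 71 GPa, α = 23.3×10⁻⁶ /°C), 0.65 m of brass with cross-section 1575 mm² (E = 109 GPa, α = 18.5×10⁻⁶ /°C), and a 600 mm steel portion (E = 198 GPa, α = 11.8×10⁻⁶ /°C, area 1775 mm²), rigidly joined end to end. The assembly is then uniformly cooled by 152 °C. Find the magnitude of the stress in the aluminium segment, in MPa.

σ ≈ 282 MPa (tensile)

Free thermal contraction of the whole bar: Σ αᵢΔT Lᵢ = 23.3×10⁻⁶×152×360 + 18.5×10⁻⁶×152×650 + 11.8×10⁻⁶×152×600 = 4.179 mm.
The rigid supports impose zero overall length change; the single axial force P common to all segments must satisfy P Σ Lᵢ/(AᵢEᵢ) = δ_free.
The series flexibility is Σ Lᵢ/(AᵢEᵢ) = 360/(1775×71×10³) + 650/(1575×109×10³) + 600/(1775×198×10³) = 8.35×10⁻⁶ mm/N.
Hence P = δ_free / Σ(L/AE) = 4.179/8.35×10⁻⁶ = 500.5 kN (tensile).
σ_{aluminium} = P / A = 500500 / 1775 = 282 MPa.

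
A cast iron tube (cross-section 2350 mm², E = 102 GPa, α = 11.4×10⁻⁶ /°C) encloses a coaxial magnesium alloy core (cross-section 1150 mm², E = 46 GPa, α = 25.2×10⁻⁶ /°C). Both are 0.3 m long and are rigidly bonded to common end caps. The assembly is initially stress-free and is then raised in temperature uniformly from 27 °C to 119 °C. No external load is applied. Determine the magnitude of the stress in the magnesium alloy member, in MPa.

Both members must finish at the same length. With the larger α, the magnesium alloy tends to over-expand; the plates restrain it, putting the magnesium alloy in compression and the cast iron in tension. With no external load the two internal forces are equal and opposite, magnitude P.
Compatibility of the two members (thermal + elastic change equal): (α₁ − α₂)ΔT = P·[1/(A₁E₁) + 1/(A₂E₂)].
|α₁ − α₂|·ΔT = 13.8×10⁻⁶ × 92 = 0.00127.
1/(A₁E₁) + 1/(A₂E₂) = 1/(2350×102×10³) + 1/(1150×46×10³) = 2.308×10⁻⁸ N⁻¹.
P = 0.00127 / 2.308×10⁻⁸ = 55020 N = 55.02 kN.
σ_{magnesium alloy} = P/A₂ = 55020/1150 = 47.84 MPa, compressive.

σ ≈ 47.8 MPa (compressive)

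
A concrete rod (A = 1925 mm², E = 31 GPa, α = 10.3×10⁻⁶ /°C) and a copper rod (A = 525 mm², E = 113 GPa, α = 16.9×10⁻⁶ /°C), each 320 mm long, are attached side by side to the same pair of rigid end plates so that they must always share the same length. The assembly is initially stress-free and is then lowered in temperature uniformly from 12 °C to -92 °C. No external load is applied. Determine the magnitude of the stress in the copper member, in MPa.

σ ≈ 38.9 MPa (tensile)

Both members must finish at the same length. With the larger α, the copper tends to over-contract; the plates restrain it, putting the copper in tension and the concrete in compression. With no external load the two internal forces are equal and opposite, magnitude P.
Setting the final lengths equal and cancelling L: (α₁ − α₂)ΔT = P/(A₁E₁) + P/(A₂E₂).
|α₁ − α₂|·ΔT = 6.6×10⁻⁶ × 104 = 0.0006864.
1/(A₁E₁) + 1/(A₂E₂) = 1/(1925×31×10³) + 1/(525×113×10³) = 3.361×10⁻⁸ N⁻¹.
So P = 0.0006864 / 3.361×10⁻⁸ = 20.42 kN.
σ_{copper} = P/A₂ = 20420/525 = 38.9 MPa, tensile.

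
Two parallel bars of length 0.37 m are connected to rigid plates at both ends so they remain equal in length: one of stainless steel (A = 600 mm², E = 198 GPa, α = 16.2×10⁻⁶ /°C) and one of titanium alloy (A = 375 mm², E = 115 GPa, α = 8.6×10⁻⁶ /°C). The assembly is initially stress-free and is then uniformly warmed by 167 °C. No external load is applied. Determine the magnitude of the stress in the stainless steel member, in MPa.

Equilibrium of a rigid end plate with no external load gives equal and opposite internal forces ±P in the two members. Since α_{stainless steel} > α_{titanium alloy}, heating drives the stainless steel into compression and the titanium alloy into tension.
Equating the net (thermal + elastic) strains gives |α₁ − α₂|·ΔT = P·[1/(A₁E₁) + 1/(A₂E₂)].
|α₁ − α₂|·ΔT = 7.6×10⁻⁶ × 167 = 0.001269.
1/(A₁E₁) + 1/(A₂E₂) = 1/(600×198×10³) + 1/(375×115×10³) = 3.161×10⁻⁸ N⁻¹.
So P = 0.001269 / 3.161×10⁻⁸ = 40.16 kN.
σ_{stainless steel} = P/A₁ = 40160/600 = 66.93 MPa, compressive.

σ ≈ 66.9 MPa (compressive)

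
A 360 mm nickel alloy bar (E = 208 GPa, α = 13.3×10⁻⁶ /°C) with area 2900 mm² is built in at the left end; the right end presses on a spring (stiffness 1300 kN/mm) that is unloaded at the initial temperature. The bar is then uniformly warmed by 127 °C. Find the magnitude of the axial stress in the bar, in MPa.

σ ≈ 153 MPa (compressive)

Free thermal expansion: δ_free = αΔT L = 13.3×10⁻⁶ × 127 × 360 = 0.6081 mm.
With a force P in the spring, the elastic change of the bar is PL/(AE) and that of the spring is P/k; compatibility requires their sum to equal δ_free.
So P = δ_free / [L/(AE) + 1/k] = 0.6081 / [ 360/(2900×208×10³) + 1/(1300×10³) ].
P = 0.6081 / 1.366×10⁻⁶ = 445100 N.
σ = P/A = 445100/2900 = 153.5 MPa.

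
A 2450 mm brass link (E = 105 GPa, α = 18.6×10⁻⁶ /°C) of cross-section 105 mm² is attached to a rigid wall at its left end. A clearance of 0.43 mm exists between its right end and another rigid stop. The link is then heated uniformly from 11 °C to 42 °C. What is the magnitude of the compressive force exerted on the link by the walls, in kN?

If the wall were absent the link would grow by αΔT L = 18.6×10⁻⁶ × 31 × 2450 = 1.413 mm.
After closing the 0.43 mm clearance, 1.413 − 0.43 = 0.9827 mm of expansion remains to be suppressed by the wall.
Compatibility: PL/(AE) = 0.9827 mm, so σ = P/A = E × (0.9827/2450) = 42.11 MPa.
P = σA = 42.11 × 105 = 4.422 kN.

P ≈ 4.42 kN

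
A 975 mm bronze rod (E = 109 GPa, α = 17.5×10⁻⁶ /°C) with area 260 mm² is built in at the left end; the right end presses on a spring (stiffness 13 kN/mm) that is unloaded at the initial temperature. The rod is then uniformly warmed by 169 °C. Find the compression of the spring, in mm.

δ ≈ 1.99 mm

Free thermal expansion: δ_free = αΔT L = 17.5×10⁻⁶ × 169 × 975 = 2.884 mm.
With a force P in the spring, the elastic change of the rod is PL/(AE) and that of the spring is P/k; compatibility requires their sum to equal δ_free.
So P = δ_free / [L/(AE) + 1/k] = 2.884 / [ 975/(260×109×10³) + 1/(13×10³) ].
P = 2.884 / 0.0001113 = 25900 N.
Spring compression = P/k = 25900/(13×10³) = 1.992 mm.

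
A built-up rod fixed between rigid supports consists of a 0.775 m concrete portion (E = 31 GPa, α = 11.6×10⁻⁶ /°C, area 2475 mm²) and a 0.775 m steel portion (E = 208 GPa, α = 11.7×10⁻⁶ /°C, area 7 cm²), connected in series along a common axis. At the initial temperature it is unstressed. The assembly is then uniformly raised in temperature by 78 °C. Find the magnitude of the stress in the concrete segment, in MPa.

σ ≈ 36.9 MPa (compressive)

Free thermal expansion of the whole bar: Σ αᵢΔT Lᵢ = 11.6×10⁻⁶×78×775 + 11.7×10⁻⁶×78×775 = 1.408 mm.
The walls prevent any net length change, so an axial force P (same in every segment) develops. Compatibility: P · Σ Lᵢ/(AᵢEᵢ) = δ_free.
Σ Lᵢ/(AᵢEᵢ) = 775/(2475×31×10³) + 775/(700×208×10³) = 1.542×10⁻⁵ mm/N.
So P = 1.408 / 1.542×10⁻⁵ = 91.32 kN, compressive.
σ_{concrete} = P / A = 91320 / 2475 = 36.9 MPa.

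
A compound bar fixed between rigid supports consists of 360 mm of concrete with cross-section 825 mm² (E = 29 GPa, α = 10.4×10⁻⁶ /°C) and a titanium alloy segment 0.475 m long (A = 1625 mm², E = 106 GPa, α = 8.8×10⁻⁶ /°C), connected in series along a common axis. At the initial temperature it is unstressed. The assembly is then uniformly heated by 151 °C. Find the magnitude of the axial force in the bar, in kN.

P ≈ 67.2 kN (compressive)

If the supports were absent, the total length change would be Σ αᵢΔT Lᵢ = 10.4×10⁻⁶×151×360 + 8.8×10⁻⁶×151×475 = 1.197 mm.
Since the ends are fixed, an axial force P builds up, equal in every segment, with P · Σ Lᵢ/(AᵢEᵢ) = δ_free.
The series flexibility is Σ Lᵢ/(AᵢEᵢ) = 360/(825×29×10³) + 475/(1625×106×10³) = 1.78×10⁻⁵ mm/N.
P = 1.197 / 1.78×10⁻⁵ = 67200 N = 67.2 kN, compressive.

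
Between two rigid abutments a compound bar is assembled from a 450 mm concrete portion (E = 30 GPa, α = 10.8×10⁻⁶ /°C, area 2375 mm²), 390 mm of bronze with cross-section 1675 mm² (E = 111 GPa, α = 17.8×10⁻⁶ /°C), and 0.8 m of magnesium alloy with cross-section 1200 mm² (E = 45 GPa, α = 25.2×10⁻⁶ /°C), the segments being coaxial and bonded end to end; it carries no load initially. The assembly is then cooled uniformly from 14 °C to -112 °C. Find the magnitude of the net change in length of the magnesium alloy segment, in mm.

With the walls removed the bar would change length by δ_free = Σ αᵢΔT Lᵢ = 10.8×10⁻⁶×126×450 + 17.8×10⁻⁶×126×390 + 25.2×10⁻⁶×126×800 = 4.027 mm.
Since the ends are fixed, an axial force P builds up, equal in every segment, with P · Σ Lᵢ/(AᵢEᵢ) = δ_free.
Σ Lᵢ/(AᵢEᵢ) = 450/(2375×30×10³) + 390/(1675×111×10³) + 800/(1200×45×10³) = 2.323×10⁻⁵ mm/N.
P = 4.027 / 2.323×10⁻⁵ = 173400 N = 173.4 kN, tensile.
For the magnesium alloy segment, free thermal change = 25.2×10⁻⁶×126×800 = 2.54 mm and elastic change from P = 173400×800/(1200×45×10³) = 2.569 mm; these oppose, so the net change is 0.0284 mm (segment lengthens).

|ΔL| ≈ 0.0284 mm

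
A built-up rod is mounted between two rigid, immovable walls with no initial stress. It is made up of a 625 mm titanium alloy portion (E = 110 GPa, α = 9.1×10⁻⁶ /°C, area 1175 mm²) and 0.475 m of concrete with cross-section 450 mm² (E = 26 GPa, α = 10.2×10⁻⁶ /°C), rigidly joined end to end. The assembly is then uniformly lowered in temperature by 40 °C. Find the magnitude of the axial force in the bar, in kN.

With the walls removed the bar would change length by δ_free = Σ αᵢΔT Lᵢ = 9.1×10⁻⁶×40×625 + 10.2×10⁻⁶×40×475 = 0.4213 mm.
The rigid supports impose zero overall length change; the single axial force P common to all segments must satisfy P Σ Lᵢ/(AᵢEᵢ) = δ_free.
The series flexibility is Σ Lᵢ/(AᵢEᵢ) = 625/(1175×110×10³) + 475/(450×26×10³) = 4.543×10⁻⁵ mm/N.
So P = 0.4213 / 4.543×10⁻⁵ = 9.273 kN, tensile.

P ≈ 9.27 kN (tensile)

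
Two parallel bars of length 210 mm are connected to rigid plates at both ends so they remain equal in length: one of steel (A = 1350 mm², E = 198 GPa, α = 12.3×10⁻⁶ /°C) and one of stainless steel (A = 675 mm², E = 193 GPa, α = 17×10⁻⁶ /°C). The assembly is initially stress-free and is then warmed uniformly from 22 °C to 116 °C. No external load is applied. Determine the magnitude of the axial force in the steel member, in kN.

Equilibrium of a rigid end plate with no external load gives equal and opposite internal forces ±P in the two members. Since α_{stainless steel} > α_{steel}, heating drives the stainless steel into compression and the steel into tension.
Compatibility of the two members (thermal + elastic change equal): (α₁ − α₂)ΔT = P·[1/(A₁E₁) + 1/(A₂E₂)].
|α₁ − α₂|·ΔT = 4.7×10⁻⁶ × 94 = 0.0004418.
1/(A₁E₁) + 1/(A₂E₂) = 1/(1350×198×10³) + 1/(675×193×10³) = 1.142×10⁻⁸ N⁻¹.
So P = 0.0004418 / 1.142×10⁻⁸ = 38.7 kN.

P ≈ 38.7 kN (tensile in the steel)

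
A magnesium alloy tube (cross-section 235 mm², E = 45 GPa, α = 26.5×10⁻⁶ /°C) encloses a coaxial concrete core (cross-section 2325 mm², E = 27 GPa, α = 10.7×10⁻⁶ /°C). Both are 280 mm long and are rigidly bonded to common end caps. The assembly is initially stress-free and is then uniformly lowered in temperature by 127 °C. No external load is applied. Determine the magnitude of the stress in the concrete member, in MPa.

Equilibrium of a rigid end plate with no external load gives equal and opposite internal forces ±P in the two members. Since α_{magnesium alloy} > α_{concrete}, cooling drives the magnesium alloy into tension and the concrete into compression.
Compatibility of the two members (thermal + elastic change equal): (α₁ − α₂)ΔT = P·[1/(A₁E₁) + 1/(A₂E₂)].
|α₁ − α₂|·ΔT = 15.8×10⁻⁶ × 127 = 0.002007.
1/(A₁E₁) + 1/(A₂E₂) = 1/(235×45×10³) + 1/(2325×27×10³) = 1.105×10⁻⁷ N⁻¹.
So P = 0.002007 / 1.105×10⁻⁷ = 18.16 kN.
σ_{concrete} = P/A₂ = 18160/2325 = 7.811 MPa, compressive.

σ ≈ 7.81 MPa (compressive)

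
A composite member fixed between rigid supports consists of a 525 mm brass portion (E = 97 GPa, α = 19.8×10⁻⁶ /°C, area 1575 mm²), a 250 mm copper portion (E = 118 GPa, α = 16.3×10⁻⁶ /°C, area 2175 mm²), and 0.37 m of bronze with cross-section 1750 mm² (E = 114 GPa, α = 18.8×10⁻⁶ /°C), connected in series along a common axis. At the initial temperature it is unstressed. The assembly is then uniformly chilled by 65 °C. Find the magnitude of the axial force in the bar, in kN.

Free thermal contraction of the whole bar: Σ αᵢΔT Lᵢ = 19.8×10⁻⁶×65×525 + 16.3×10⁻⁶×65×250 + 18.8×10⁻⁶×65×370 = 1.393 mm.
The walls prevent any net length change, so an axial force P (same in every segment) develops. Compatibility: P · Σ Lᵢ/(AᵢEᵢ) = δ_free.
The series flexibility is Σ Lᵢ/(AᵢEᵢ) = 525/(1575×97×10³) + 250/(2175×118×10³) + 370/(1750×114×10³) = 6.265×10⁻⁶ mm/N.
So P = 1.393 / 6.265×10⁻⁶ = 222.3 kN, tensile.

P ≈ 222 kN (tensile)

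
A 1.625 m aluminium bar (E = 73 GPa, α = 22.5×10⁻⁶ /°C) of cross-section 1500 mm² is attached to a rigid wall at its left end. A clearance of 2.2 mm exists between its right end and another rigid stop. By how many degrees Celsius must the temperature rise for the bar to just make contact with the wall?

ΔT ≈ 60.2 °C

The gap closes when αΔT L = 2.2 mm, since the bar is still unstressed at that instant.
ΔT = 2.2 / (22.5×10⁻⁶ × 1625) = 60.17 °C.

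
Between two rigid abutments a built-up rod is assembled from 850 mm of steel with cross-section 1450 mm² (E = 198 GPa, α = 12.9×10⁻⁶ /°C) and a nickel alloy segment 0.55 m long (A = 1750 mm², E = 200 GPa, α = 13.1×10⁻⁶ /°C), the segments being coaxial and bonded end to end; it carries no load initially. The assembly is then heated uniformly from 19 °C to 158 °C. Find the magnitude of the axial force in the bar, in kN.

P ≈ 557 kN (compressive)

Free thermal expansion of the whole bar: Σ αᵢΔT Lᵢ = 12.9×10⁻⁶×139×850 + 13.1×10⁻⁶×139×550 = 2.526 mm.
The walls prevent any net length change, so an axial force P (same in every segment) develops. Compatibility: P · Σ Lᵢ/(AᵢEᵢ) = δ_free.
The series flexibility is Σ Lᵢ/(AᵢEᵢ) = 850/(1450×198×10³) + 550/(1750×200×10³) = 4.532×10⁻⁶ mm/N.
Hence P = δ_free / Σ(L/AE) = 2.526/4.532×10⁻⁶ = 557.3 kN (compressive).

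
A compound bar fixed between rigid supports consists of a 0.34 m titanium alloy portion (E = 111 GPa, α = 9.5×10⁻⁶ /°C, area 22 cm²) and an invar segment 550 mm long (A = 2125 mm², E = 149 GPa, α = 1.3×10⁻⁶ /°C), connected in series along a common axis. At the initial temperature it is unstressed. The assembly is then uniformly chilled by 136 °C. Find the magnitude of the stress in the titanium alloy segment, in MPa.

σ ≈ 77.9 MPa (tensile)

Free thermal contraction of the whole bar: Σ αᵢΔT Lᵢ = 9.5×10⁻⁶×136×340 + 1.3×10⁻⁶×136×550 = 0.5365 mm.
Since the ends are fixed, an axial force P builds up, equal in every segment, with P · Σ Lᵢ/(AᵢEᵢ) = δ_free.
Σ Lᵢ/(AᵢEᵢ) = 340/(2200×111×10³) + 550/(2125×149×10³) = 3.129×10⁻⁶ mm/N.
So P = 0.5365 / 3.129×10⁻⁶ = 171.4 kN, tensile.
σ_{titanium alloy} = P / A = 171400 / 2200 = 77.93 MPa.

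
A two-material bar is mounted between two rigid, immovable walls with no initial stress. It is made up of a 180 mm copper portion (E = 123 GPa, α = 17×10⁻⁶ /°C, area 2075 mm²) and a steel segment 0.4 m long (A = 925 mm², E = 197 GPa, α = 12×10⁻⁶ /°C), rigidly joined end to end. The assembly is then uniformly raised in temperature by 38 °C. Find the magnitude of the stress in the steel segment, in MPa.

Free thermal expansion of the whole bar: Σ αᵢΔT Lᵢ = 17×10⁻⁶×38×180 + 12×10⁻⁶×38×400 = 0.2987 mm.
Since the ends are fixed, an axial force P builds up, equal in every segment, with P · Σ Lᵢ/(AᵢEᵢ) = δ_free.
Σ Lᵢ/(AᵢEᵢ) = 180/(2075×123×10³) + 400/(925×197×10³) = 2.9×10⁻⁶ mm/N.
So P = 0.2987 / 2.9×10⁻⁶ = 103 kN, compressive.
σ_{steel} = P / A = 103000 / 925 = 111.3 MPa.

σ ≈ 111 MPa (compressive)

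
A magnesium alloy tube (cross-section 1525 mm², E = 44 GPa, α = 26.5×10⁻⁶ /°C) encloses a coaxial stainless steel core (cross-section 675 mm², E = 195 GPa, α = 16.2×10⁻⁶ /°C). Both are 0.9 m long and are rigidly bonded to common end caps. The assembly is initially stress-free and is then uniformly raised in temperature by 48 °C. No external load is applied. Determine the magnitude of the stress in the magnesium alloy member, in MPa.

Equilibrium of a rigid end plate with no external load gives equal and opposite internal forces ±P in the two members. Since α_{magnesium alloy} > α_{stainless steel}, heating drives the magnesium alloy into compression and the stainless steel into tension.
Setting the final lengths equal and cancelling L: (α₁ − α₂)ΔT = P/(A₁E₁) + P/(A₂E₂).
|α₁ − α₂|·ΔT = 10.3×10⁻⁶ × 48 = 0.0004944.
1/(A₁E₁) + 1/(A₂E₂) = 1/(1525×44×10³) + 1/(675×195×10³) = 2.25×10⁻⁸ N⁻¹.
So P = 0.0004944 / 2.25×10⁻⁸ = 21.97 kN.
σ_{magnesium alloy} = P/A₁ = 21970/1525 = 14.41 MPa, compressive.

σ ≈ 14.4 MPa (compressive)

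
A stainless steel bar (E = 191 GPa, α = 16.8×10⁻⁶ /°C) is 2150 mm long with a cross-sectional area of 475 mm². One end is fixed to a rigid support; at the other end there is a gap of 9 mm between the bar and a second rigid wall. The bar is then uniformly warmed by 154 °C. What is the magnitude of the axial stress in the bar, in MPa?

σ ≈ 0 MPa

If the wall were absent the bar would grow by αΔT L = 16.8×10⁻⁶ × 154 × 2150 = 5.562 mm.
This is smaller than the 9 mm clearance, so the bar expands freely without reaching the stop — the stress is zero.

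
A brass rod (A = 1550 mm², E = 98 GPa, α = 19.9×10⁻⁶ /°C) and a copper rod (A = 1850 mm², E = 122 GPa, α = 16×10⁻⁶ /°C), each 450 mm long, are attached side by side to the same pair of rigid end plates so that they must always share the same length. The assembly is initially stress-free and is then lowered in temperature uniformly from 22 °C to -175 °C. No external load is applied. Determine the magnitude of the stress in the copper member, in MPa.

σ ≈ 37.7 MPa (compressive)

The brass has the larger α, so on cooling it would change length more than the copper if both were free. The rigid plates force a common final length, so the brass is put into tension and the copper into compression, with equal and opposite forces P (no external load).
Setting the final lengths equal and cancelling L: (α₁ − α₂)ΔT = P/(A₁E₁) + P/(A₂E₂).
|α₁ − α₂|·ΔT = 3.9×10⁻⁶ × 197 = 0.0007683.
1/(A₁E₁) + 1/(A₂E₂) = 1/(1550×98×10³) + 1/(1850×122×10³) = 1.101×10⁻⁸ N⁻¹.
So P = 0.0007683 / 1.101×10⁻⁸ = 69.76 kN.
σ_{copper} = P/A₂ = 69760/1850 = 37.71 MPa, compressive.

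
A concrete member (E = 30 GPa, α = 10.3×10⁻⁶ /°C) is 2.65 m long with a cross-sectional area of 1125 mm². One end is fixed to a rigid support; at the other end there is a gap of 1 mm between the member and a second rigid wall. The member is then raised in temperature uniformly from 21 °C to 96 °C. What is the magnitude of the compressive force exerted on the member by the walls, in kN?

Unrestrained expansion: δ_free = αΔT L = 10.3×10⁻⁶ × 75 × 2650 = 2.047 mm.
This exceeds the 1 mm gap, so the wall pushes back. The portion of expansion that must be recovered elastically is δ_free − gap = 2.047 − 1 = 1.047 mm.
That suppressed elongation corresponds to σ = E·Δ/L = 30×10³ × 1.047/2650 = 11.85 MPa.
Force on the wall = σA = 11.85 × 1125 mm² = 13.34 kN.

P ≈ 13.3 kN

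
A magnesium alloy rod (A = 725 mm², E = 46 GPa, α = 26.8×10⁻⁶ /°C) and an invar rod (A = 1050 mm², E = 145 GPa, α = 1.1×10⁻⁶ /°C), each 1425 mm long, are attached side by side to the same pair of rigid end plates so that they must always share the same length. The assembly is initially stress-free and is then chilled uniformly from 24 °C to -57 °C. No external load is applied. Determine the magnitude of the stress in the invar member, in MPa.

σ ≈ 54.2 MPa (compressive)

Both members must finish at the same length. With the larger α, the magnesium alloy tends to over-contract; the plates restrain it, putting the magnesium alloy in tension and the invar in compression. With no external load the two internal forces are equal and opposite, magnitude P.
Setting the final lengths equal and cancelling L: (α₁ − α₂)ΔT = P/(A₁E₁) + P/(A₂E₂).
|α₁ − α₂|·ΔT = 25.7×10⁻⁶ × 81 = 0.002082.
1/(A₁E₁) + 1/(A₂E₂) = 1/(725×46×10³) + 1/(1050×145×10³) = 3.655×10⁻⁸ N⁻¹.
So P = 0.002082 / 3.655×10⁻⁸ = 56.95 kN.
σ_{invar} = P/A₂ = 56950/1050 = 54.24 MPa, compressive.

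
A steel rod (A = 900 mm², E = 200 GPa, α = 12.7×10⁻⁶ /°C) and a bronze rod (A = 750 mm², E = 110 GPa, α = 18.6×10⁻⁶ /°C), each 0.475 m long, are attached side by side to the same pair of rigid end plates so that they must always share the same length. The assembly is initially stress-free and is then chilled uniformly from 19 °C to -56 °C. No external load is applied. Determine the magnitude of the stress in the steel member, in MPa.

The bronze has the larger α, so on cooling it would change length more than the steel if both were free. The rigid plates force a common final length, so the bronze is put into tension and the steel into compression, with equal and opposite forces P (no external load).
Compatibility of the two members (thermal + elastic change equal): (α₁ − α₂)ΔT = P·[1/(A₁E₁) + 1/(A₂E₂)].
|α₁ − α₂|·ΔT = 5.9×10⁻⁶ × 75 = 0.0004425.
1/(A₁E₁) + 1/(A₂E₂) = 1/(900×200×10³) + 1/(750×110×10³) = 1.768×10⁻⁸ N⁻¹.
P = 0.0004425 / 1.768×10⁻⁸ = 25030 N = 25.03 kN.
σ_{steel} = P/A₁ = 25030/900 = 27.81 MPa, compressive.

σ ≈ 27.8 MPa (compressive)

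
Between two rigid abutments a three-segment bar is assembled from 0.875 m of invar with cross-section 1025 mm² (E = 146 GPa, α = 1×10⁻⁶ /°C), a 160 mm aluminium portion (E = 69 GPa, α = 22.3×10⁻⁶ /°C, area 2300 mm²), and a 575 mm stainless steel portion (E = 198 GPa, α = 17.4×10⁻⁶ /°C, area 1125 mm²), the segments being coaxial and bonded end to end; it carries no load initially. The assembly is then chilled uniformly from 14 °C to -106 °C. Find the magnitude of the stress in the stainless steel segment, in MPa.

σ ≈ 163 MPa (tensile)

If the supports were absent, the total length change would be Σ αᵢΔT Lᵢ = 1×10⁻⁶×120×875 + 22.3×10⁻⁶×120×160 + 17.4×10⁻⁶×120×575 = 1.734 mm.
The rigid supports impose zero overall length change; the single axial force P common to all segments must satisfy P Σ Lᵢ/(AᵢEᵢ) = δ_free.
Σ Lᵢ/(AᵢEᵢ) = 875/(1025×146×10³) + 160/(2300×69×10³) + 575/(1125×198×10³) = 9.437×10⁻⁶ mm/N.
P = 1.734 / 9.437×10⁻⁶ = 183700 N = 183.7 kN, tensile.
σ_{stainless steel} = P / A = 183700 / 1125 = 163.3 MPa.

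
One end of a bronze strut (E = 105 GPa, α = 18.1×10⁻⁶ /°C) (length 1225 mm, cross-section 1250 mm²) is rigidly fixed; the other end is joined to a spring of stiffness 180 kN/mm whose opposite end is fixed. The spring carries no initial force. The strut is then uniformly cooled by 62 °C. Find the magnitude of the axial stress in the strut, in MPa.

Free thermal contraction: δ_free = αΔT L = 18.1×10⁻⁶ × 62 × 1225 = 1.375 mm.
With a force P in the spring, the elastic change of the strut is PL/(AE) and that of the spring is P/k; compatibility requires their sum to equal δ_free.
P [ L/(AE) + 1/k ] = δ_free → P [ 1225/(1250×105×10³) + 1/(180×10³) ] = 1.375.
P = 1.375 / 1.489×10⁻⁵ = 92330 N.
σ = P/A = 92330/1250 = 73.86 MPa.

σ ≈ 73.9 MPa (tensile)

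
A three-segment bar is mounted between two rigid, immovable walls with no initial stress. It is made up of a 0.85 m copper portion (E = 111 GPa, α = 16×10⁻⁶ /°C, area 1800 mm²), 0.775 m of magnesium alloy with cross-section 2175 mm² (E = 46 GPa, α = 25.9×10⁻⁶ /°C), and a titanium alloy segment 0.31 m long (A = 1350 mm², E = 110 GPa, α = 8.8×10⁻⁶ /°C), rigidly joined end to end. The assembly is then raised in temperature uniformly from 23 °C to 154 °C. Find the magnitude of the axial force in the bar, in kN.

Free thermal expansion of the whole bar: Σ αᵢΔT Lᵢ = 16×10⁻⁶×131×850 + 25.9×10⁻⁶×131×775 + 8.8×10⁻⁶×131×310 = 4.768 mm.
The walls prevent any net length change, so an axial force P (same in every segment) develops. Compatibility: P · Σ Lᵢ/(AᵢEᵢ) = δ_free.
Σ Lᵢ/(AᵢEᵢ) = 850/(1800×111×10³) + 775/(2175×46×10³) + 310/(1350×110×10³) = 1.409×10⁻⁵ mm/N.
Hence P = δ_free / Σ(L/AE) = 4.768/1.409×10⁻⁵ = 338.5 kN (compressive).

P ≈ 338 kN (compressive)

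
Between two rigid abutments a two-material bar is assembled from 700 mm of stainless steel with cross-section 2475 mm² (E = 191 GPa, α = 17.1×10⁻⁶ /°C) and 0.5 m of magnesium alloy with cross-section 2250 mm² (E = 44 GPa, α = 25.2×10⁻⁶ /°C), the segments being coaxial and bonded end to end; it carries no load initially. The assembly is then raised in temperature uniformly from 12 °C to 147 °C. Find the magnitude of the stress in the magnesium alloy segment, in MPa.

If the supports were absent, the total length change would be Σ αᵢΔT Lᵢ = 17.1×10⁻⁶×135×700 + 25.2×10⁻⁶×135×500 = 3.317 mm.
The walls prevent any net length change, so an axial force P (same in every segment) develops. Compatibility: P · Σ Lᵢ/(AᵢEᵢ) = δ_free.
Σ Lᵢ/(AᵢEᵢ) = 700/(2475×191×10³) + 500/(2250×44×10³) = 6.531×10⁻⁶ mm/N.
P = 3.317 / 6.531×10⁻⁶ = 507900 N = 507.9 kN, compressive.
σ_{magnesium alloy} = P / A = 507900 / 2250 = 225.7 MPa.

σ ≈ 226 MPa (compressive)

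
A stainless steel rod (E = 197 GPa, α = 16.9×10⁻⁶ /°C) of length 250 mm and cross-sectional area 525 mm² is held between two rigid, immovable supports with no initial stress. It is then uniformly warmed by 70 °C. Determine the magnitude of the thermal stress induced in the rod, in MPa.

σ ≈ 233 MPa (compressive)

With length fixed, the mechanical strain must cancel the thermal strain αΔT = 16.9×10⁻⁶ × 70 = 1183×10⁻⁶.
σ = EαΔT = 197×10³ × 16.9×10⁻⁶ × 70 = 233.1 MPa (compressive; the rod is trying to expand).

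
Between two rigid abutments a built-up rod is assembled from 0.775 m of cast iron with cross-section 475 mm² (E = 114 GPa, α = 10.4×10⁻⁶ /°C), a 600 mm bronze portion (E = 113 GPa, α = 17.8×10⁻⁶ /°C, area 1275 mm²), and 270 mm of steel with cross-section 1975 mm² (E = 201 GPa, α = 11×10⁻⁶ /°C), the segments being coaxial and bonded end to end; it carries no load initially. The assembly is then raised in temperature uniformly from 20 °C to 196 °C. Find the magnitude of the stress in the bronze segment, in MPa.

σ ≈ 156 MPa (compressive)

With the walls removed the bar would change length by δ_free = Σ αᵢΔT Lᵢ = 10.4×10⁻⁶×176×775 + 17.8×10⁻⁶×176×600 + 11×10⁻⁶×176×270 = 3.821 mm.
The walls prevent any net length change, so an axial force P (same in every segment) develops. Compatibility: P · Σ Lᵢ/(AᵢEᵢ) = δ_free.
The series flexibility is Σ Lᵢ/(AᵢEᵢ) = 775/(475×114×10³) + 600/(1275×113×10³) + 270/(1975×201×10³) = 1.916×10⁻⁵ mm/N.
P = 3.821 / 1.916×10⁻⁵ = 199500 N = 199.5 kN, compressive.
σ_{bronze} = P / A = 199500 / 1275 = 156.4 MPa.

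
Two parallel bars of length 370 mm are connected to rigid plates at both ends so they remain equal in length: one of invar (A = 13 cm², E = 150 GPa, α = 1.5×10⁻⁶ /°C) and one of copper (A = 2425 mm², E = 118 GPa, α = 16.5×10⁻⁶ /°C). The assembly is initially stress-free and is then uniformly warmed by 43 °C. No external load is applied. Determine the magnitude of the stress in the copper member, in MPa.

Equilibrium of a rigid end plate with no external load gives equal and opposite internal forces ±P in the two members. Since α_{copper} > α_{invar}, heating drives the copper into compression and the invar into tension.
Compatibility of the two members (thermal + elastic change equal): (α₁ − α₂)ΔT = P·[1/(A₁E₁) + 1/(A₂E₂)].
|α₁ − α₂|·ΔT = 15×10⁻⁶ × 43 = 0.000645.
1/(A₁E₁) + 1/(A₂E₂) = 1/(1300×150×10³) + 1/(2425×118×10³) = 8.623×10⁻⁹ N⁻¹.
P = 0.000645 / 8.623×10⁻⁹ = 74800 N = 74.8 kN.
σ_{copper} = P/A₂ = 74800/2425 = 30.85 MPa, compressive.

σ ≈ 30.8 MPa (compressive)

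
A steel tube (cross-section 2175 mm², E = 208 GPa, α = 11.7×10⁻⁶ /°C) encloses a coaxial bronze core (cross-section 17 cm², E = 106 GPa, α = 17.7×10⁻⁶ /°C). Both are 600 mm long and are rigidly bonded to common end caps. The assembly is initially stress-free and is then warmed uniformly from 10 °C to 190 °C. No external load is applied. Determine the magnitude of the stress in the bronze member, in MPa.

Equilibrium of a rigid end plate with no external load gives equal and opposite internal forces ±P in the two members. Since α_{bronze} > α_{steel}, heating drives the bronze into compression and the steel into tension.
Setting the final lengths equal and cancelling L: (α₁ − α₂)ΔT = P/(A₁E₁) + P/(A₂E₂).
|α₁ − α₂|·ΔT = 6×10⁻⁶ × 180 = 0.00108.
1/(A₁E₁) + 1/(A₂E₂) = 1/(2175×208×10³) + 1/(1700×106×10³) = 7.76×10⁻⁹ N⁻¹.
P = 0.00108 / 7.76×10⁻⁹ = 139200 N = 139.2 kN.
σ_{bronze} = P/A₂ = 139200/1700 = 81.87 MPa, compressive.

σ ≈ 81.9 MPa (compressive)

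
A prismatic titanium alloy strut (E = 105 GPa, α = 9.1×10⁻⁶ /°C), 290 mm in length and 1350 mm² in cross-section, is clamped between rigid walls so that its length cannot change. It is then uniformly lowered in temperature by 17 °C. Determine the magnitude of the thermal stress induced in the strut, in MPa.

Because both ends are immovable the net strain is zero, and the suppressed thermal strain is αΔT = 9.1×10⁻⁶ × 17 = 154.7×10⁻⁶.
The stress required to suppress this strain is σ = Eε = 105×10³ × 154.7×10⁻⁶ = 16.24 MPa, tensile since the strut is trying to contract.

σ ≈ 16.2 MPa (tensile)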